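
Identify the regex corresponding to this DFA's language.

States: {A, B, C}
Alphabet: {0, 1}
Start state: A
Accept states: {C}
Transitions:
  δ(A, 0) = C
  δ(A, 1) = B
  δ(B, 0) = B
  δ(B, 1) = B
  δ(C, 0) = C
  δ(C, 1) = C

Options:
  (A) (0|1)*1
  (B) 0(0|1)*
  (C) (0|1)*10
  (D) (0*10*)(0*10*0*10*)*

Check each option against the DFA on short strings; one disagreement eliminates an option:
  (A) (0|1)*1: on '0' the DFA goes A → C and accepts (C ∈ Accept), but the regex does not match it → eliminate
  (B) 0(0|1)*: agrees with the DFA on every string of length ≤ 6
  (C) (0|1)*10: on '0' the DFA goes A → C and accepts (C ∈ Accept), but the regex does not match it → eliminate
  (D) (0*10*)(0*10*0*10*)*: on '0' the DFA goes A → C and accepts (C ∈ Accept), but the regex does not match it → eliminate
Only (B) is consistent with the DFA.
(B) 0(0|1)*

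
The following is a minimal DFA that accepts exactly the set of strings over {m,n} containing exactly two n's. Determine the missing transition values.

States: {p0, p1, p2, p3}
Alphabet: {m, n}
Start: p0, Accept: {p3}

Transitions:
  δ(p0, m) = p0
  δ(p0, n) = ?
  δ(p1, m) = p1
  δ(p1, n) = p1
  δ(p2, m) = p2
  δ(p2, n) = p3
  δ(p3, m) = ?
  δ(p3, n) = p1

From the language and accept set, identify what each state tracks — p0: zero n's; p1: ≥ three n's (dead); p2: one n; p3: two n's.
Each missing δ(q, a) is the state matching the new tracked value after reading a.
δ(p0, n) = p2; δ(p3, m) = p3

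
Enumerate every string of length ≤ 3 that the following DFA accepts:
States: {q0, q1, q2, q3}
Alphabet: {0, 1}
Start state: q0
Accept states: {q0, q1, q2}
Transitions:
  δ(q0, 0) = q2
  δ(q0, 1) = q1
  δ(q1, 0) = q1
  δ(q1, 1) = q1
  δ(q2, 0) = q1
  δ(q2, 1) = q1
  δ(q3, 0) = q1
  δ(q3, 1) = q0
ε, 0, 1, 00, 01, 10, 11, 000, 001, 010, 011, 100, 101, 110, 111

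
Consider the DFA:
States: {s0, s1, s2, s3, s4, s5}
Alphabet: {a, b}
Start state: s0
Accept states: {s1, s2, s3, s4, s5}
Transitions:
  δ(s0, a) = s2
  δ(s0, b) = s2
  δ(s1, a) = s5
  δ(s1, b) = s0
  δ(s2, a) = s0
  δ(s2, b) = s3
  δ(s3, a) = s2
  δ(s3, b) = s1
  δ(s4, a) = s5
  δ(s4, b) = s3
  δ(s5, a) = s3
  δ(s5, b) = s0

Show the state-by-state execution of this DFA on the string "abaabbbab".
read 'a': s0 → s2
  read 'b': s2 → s3
  read 'a': s3 → s2
  read 'a': s2 → s0
  read 'b': s0 → s2
  read 'b': s2 → s3
  read 'b': s3 → s1
  read 'a': s1 → s5
  read 'b': s5 → s0
s0 -> s2 -> s3 -> s2 -> s0 -> s2 -> s3 -> s1 -> s5 -> s0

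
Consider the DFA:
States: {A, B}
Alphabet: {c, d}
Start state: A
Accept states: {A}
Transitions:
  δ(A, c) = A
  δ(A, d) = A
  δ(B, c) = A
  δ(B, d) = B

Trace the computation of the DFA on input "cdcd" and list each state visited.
read 'c': A → A
  read 'd': A → A
  read 'c': A → A
  read 'd': A → A
A -> A -> A -> A -> A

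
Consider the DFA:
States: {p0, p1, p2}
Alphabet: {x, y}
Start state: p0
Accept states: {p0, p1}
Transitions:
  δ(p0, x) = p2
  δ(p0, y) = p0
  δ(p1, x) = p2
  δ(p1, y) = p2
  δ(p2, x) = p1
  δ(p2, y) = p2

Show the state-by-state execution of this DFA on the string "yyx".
read 'y': p0 → p0
  read 'y': p0 → p0
  read 'x': p0 → p2
p0 -> p0 -> p0 -> p2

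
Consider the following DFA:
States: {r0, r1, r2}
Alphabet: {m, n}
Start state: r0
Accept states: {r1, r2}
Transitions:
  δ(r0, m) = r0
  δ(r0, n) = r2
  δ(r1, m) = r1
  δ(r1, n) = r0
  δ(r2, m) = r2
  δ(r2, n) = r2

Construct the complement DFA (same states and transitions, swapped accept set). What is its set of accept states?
Complement accept states = All states \ Original accept states
= {r0, r1, r2} \ {r1, r2}
{r0}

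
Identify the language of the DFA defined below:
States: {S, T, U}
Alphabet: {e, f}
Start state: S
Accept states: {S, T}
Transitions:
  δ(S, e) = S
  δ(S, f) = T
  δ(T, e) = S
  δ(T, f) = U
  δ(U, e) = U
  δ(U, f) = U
Testing a few strings:
  'ffe' → reject
  'eeee' → accept
  'e' → accept
  'eee' → accept
State roles: S=last symbol not f (ok); T=last symbol f (ok); U=saw ff (dead)
All strings over {e,f} with no two consecutive f's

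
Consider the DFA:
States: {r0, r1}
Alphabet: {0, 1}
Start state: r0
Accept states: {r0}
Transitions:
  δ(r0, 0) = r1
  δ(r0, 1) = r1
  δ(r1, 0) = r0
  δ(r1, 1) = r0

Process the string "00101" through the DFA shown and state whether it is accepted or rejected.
Processing string "00101":
  r0 --0--> r1
  r1 --0--> r0
  r0 --1--> r1
  r1 --0--> r0
  r0 --1--> r1
Final state: r1
Accept states: {r0}
No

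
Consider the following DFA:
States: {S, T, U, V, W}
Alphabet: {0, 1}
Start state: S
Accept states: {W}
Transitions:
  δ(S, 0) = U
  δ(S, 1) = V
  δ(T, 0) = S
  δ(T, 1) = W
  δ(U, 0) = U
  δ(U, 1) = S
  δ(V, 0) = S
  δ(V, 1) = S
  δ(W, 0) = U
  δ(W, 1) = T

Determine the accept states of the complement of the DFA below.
Complement accept states = All states \ Original accept states
= {S, T, U, V, W} \ {W}
{S, T, U, V}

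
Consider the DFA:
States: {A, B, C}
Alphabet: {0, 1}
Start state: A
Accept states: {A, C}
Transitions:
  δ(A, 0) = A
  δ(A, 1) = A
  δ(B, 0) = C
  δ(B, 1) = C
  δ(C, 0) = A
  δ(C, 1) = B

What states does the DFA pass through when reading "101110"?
read '1': A → A
  read '0': A → A
  read '1': A → A
  read '1': A → A
  read '1': A → A
  read '0': A → A
A -> A -> A -> A -> A -> A -> A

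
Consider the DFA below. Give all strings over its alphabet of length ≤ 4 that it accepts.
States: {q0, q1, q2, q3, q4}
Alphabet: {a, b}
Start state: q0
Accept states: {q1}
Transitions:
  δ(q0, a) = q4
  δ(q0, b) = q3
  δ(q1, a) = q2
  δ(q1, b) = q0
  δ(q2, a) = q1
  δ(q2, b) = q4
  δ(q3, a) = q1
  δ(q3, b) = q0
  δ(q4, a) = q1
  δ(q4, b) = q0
aa, ba, aaaa, abaa, abba, baaa, bbaa, bbba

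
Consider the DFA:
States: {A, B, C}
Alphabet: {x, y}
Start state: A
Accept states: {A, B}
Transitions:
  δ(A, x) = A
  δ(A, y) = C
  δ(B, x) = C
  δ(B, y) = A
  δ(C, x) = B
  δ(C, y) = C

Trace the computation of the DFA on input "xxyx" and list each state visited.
read 'x': A → A
  read 'x': A → A
  read 'y': A → C
  read 'x': C → B
A -> A -> A -> C -> B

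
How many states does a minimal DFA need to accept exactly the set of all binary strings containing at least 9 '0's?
By Myhill–Nerode, count the distinguishable equivalence classes: 10 classes — having seen 0, 1, …, 8, or ≥9 copies of '0'; any two classes i < j (j ≤ 9) are distinguished by the string 0^(9−j), which takes class j to 9 copies (accepted) but leaves class i below 9 (rejected).
10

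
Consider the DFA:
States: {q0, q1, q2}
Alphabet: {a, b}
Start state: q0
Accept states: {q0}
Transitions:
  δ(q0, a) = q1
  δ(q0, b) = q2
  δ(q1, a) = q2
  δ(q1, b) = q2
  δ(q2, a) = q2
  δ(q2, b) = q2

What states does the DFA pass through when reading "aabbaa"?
read 'a': q0 → q1
  read 'a': q1 → q2
  read 'b': q2 → q2
  read 'b': q2 → q2
  read 'a': q2 → q2
  read 'a': q2 → q2
q0 -> q1 -> q2 -> q2 -> q2 -> q2 -> q2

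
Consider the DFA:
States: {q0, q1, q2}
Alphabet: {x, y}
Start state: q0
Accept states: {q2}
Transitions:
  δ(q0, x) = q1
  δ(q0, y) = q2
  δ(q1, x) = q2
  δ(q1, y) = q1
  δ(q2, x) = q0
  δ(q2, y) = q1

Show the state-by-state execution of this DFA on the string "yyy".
read 'y': q0 → q2
  read 'y': q2 → q1
  read 'y': q1 → q1
q0 -> q2 -> q1 -> q1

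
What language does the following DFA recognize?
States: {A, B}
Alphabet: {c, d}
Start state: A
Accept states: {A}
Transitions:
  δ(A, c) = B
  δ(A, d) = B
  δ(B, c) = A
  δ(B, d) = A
Testing a few strings:
  'dc' → accept
  'c' → reject
  'd' → reject
  'cdd' → reject
State roles: A=even length so far; B=odd length so far
All strings over {c,d} of even length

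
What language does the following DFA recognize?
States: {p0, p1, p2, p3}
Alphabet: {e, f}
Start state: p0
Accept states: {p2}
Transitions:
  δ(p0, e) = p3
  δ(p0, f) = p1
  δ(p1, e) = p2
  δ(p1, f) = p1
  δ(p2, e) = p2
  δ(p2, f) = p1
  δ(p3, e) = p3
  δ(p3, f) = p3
Testing a few strings:
  'f' → reject
  'fefe' → accept
  'feef' → reject
  'eff' → reject
State roles: p0=no input read; p1=started with f, last symbol f; p2=started with f, last symbol e; p3=started with e (dead)
All strings over {e,f} that start with f and end with e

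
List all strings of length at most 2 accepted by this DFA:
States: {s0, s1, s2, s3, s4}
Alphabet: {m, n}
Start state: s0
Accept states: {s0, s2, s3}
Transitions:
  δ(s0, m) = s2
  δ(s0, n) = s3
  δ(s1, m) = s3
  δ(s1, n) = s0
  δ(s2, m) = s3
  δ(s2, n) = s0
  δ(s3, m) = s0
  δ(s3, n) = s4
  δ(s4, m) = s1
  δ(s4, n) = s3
ε, m, n, mm, mn, nm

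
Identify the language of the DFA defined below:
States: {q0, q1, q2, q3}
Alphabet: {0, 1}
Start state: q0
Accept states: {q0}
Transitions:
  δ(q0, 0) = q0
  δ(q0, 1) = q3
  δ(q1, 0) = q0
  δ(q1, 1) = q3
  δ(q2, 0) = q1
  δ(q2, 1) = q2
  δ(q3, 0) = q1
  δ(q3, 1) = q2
Testing a few strings:
  '100' → accept
  '11' → reject
  '00' → accept
  '1' → reject
State roles: q0=value ≡ 0 (mod 4); q1=value ≡ 2 (mod 4); q2=value ≡ 3 (mod 4); q3=value ≡ 1 (mod 4)
All binary strings representing a multiple of 4 (read in base 2; leading zeros allowed and ε counts as 0)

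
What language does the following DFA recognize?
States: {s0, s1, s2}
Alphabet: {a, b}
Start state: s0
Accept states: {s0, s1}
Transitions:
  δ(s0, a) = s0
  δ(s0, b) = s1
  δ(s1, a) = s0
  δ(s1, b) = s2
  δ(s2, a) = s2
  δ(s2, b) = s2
Testing a few strings:
  'a' → accept
  'aa' → accept
  'bb' → reject
  'aaab' → accept
State roles: s0=last symbol not b (ok); s1=last symbol b (ok); s2=saw bb (dead)
All strings over {a,b} with no two consecutive b's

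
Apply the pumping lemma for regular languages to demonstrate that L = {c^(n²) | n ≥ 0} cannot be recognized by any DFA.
Assume L is regular with pumping length p. Idea: pumping adds a fixed amount, but gaps between consecutive squares grow.
Choose s = c^(p²) (length p² ≥ p). By the pumping lemma, s = xyz with |xy| ≤ p, |y| > 0, so |y| = k with 1 ≤ k ≤ p. Then |xy²z| = p²+k. Since p² < p²+k ≤ p²+p < (p+1)², the length p²+k lies strictly between consecutive squares, so it is not a perfect square and xy²z ∉ L.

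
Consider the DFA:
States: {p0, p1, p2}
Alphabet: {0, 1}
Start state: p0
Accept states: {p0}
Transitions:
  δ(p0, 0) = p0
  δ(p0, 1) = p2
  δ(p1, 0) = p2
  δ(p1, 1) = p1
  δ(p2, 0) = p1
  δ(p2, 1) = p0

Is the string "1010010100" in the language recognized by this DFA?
Processing string "1010010100":
  p0 --1--> p2
  p2 --0--> p1
  p1 --1--> p1
  p1 --0--> p2
  p2 --0--> p1
  p1 --1--> p1
  p1 --0--> p2
  p2 --1--> p0
  p0 --0--> p0
  p0 --0--> p0
Final state: p0
Accept states: {p0}
Yes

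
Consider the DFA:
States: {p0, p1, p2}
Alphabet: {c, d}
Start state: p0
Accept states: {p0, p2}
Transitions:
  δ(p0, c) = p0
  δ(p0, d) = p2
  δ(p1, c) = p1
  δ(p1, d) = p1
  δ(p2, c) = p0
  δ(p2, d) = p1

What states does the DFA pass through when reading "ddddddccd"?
read 'd': p0 → p2
  read 'd': p2 → p1
  read 'd': p1 → p1
  read 'd': p1 → p1
  read 'd': p1 → p1
  read 'd': p1 → p1
  read 'c': p1 → p1
  read 'c': p1 → p1
  read 'd': p1 → p1
p0 -> p2 -> p1 -> p1 -> p1 -> p1 -> p1 -> p1 -> p1 -> p1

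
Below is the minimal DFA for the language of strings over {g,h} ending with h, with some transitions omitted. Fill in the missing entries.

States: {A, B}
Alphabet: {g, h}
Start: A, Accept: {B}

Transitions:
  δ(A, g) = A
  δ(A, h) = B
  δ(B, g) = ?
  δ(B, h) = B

From the language and accept set, identify what each state tracks — A: last symbol not h; B: last symbol is h.
Each missing δ(q, a) is the state matching the new tracked value after reading a.
δ(B, g) = A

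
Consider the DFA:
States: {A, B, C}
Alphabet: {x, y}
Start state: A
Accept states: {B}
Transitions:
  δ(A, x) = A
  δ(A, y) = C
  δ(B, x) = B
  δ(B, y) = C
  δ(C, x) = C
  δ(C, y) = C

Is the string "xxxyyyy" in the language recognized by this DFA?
Processing string "xxxyyyy":
  A --x--> A
  A --x--> A
  A --x--> A
  A --y--> C
  C --y--> C
  C --y--> C
  C --y--> C
Final state: C
Accept states: {B}
No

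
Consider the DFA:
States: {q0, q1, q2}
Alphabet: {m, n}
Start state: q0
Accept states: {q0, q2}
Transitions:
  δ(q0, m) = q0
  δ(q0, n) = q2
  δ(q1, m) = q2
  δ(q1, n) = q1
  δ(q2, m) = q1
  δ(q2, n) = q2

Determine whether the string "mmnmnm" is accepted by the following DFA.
Processing string "mmnmnm":
  q0 --m--> q0
  q0 --m--> q0
  q0 --n--> q2
  q2 --m--> q1
  q1 --n--> q1
  q1 --m--> q2
Final state: q2
Accept states: {q0, q2}
Yes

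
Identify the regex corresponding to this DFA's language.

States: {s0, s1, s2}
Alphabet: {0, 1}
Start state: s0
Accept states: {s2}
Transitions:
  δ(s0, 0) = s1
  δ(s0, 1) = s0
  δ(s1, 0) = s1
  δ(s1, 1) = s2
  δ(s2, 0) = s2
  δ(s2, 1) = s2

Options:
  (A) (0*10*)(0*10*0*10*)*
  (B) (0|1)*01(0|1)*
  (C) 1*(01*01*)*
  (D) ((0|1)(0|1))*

Check each option against the DFA on short strings; one disagreement eliminates an option:
  (A) (0*10*)(0*10*0*10*)*: on '1' the DFA goes s0 → s0 and rejects (s0 ∉ Accept), but the regex matches it → eliminate
  (B) (0|1)*01(0|1)*: agrees with the DFA on every string of length ≤ 6
  (C) 1*(01*01*)*: on ε the DFA stays in s0 and rejects (s0 ∉ Accept), but the regex matches it → eliminate
  (D) ((0|1)(0|1))*: on ε the DFA stays in s0 and rejects (s0 ∉ Accept), but the regex matches it → eliminate
Only (B) is consistent with the DFA.
(B) (0|1)*01(0|1)*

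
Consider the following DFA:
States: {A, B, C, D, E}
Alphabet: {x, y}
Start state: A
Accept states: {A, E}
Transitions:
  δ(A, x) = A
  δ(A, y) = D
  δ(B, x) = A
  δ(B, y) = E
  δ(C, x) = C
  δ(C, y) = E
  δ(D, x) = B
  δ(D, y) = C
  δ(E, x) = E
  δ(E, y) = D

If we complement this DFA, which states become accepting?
Complement accept states = All states \ Original accept states
= {A, B, C, D, E} \ {A, E}
{B, C, D}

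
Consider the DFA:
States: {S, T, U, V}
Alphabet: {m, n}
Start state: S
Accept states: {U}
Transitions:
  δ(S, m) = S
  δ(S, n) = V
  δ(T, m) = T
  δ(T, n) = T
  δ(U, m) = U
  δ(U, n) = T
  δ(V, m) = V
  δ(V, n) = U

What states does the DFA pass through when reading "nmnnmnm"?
read 'n': S → V
  read 'm': V → V
  read 'n': V → U
  read 'n': U → T
  read 'm': T → T
  read 'n': T → T
  read 'm': T → T
S -> V -> V -> U -> T -> T -> T -> T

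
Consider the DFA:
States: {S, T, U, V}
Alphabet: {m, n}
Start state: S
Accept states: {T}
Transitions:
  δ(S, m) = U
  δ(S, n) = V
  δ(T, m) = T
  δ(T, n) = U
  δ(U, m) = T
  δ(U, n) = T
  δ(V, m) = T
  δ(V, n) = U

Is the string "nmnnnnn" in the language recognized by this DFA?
Processing string "nmnnnnn":
  S --n--> V
  V --m--> T
  T --n--> U
  U --n--> T
  T --n--> U
  U --n--> T
  T --n--> U
Final state: U
Accept states: {T}
No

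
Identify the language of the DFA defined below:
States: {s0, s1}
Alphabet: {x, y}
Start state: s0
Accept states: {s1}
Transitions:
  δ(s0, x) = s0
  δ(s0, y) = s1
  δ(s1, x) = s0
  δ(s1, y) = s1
Testing a few strings:
  'xyy' → accept
  'xx' → reject
  'yy' → accept
  'yx' → reject
State roles: s0=last symbol not y; s1=last symbol is y
All strings over {x,y} ending with y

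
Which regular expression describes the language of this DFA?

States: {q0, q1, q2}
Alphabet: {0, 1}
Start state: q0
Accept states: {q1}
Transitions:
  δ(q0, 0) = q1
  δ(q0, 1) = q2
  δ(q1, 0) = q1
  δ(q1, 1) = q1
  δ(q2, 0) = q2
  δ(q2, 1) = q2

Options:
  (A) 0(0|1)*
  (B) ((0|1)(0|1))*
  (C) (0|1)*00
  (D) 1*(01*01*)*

Check each option against the DFA on short strings; one disagreement eliminates an option:
  (A) 0(0|1)*: agrees with the DFA on every string of length ≤ 6
  (B) ((0|1)(0|1))*: on ε the DFA stays in q0 and rejects (q0 ∉ Accept), but the regex matches it → eliminate
  (C) (0|1)*00: on '0' the DFA goes q0 → q1 and accepts (q1 ∈ Accept), but the regex does not match it → eliminate
  (D) 1*(01*01*)*: on ε the DFA stays in q0 and rejects (q0 ∉ Accept), but the regex matches it → eliminate
Only (A) is consistent with the DFA.
(A) 0(0|1)*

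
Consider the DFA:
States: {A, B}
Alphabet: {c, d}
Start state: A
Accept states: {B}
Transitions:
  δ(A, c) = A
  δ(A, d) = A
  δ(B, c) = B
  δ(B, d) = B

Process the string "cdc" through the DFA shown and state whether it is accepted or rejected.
Processing string "cdc":
  A --c--> A
  A --d--> A
  A --c--> A
Final state: A
Accept states: {B}
No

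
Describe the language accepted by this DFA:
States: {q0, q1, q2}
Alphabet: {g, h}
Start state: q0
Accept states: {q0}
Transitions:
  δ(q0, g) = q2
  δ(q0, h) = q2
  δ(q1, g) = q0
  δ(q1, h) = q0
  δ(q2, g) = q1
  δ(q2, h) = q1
Testing a few strings:
  'hg' → reject
  'gh' → reject
  'g' → reject
  'ghhh' → reject
State roles: q0=length ≡ 0 (mod 3); q1=length ≡ 2 (mod 3); q2=length ≡ 1 (mod 3)
All strings over {g,h} whose length is a multiple of 3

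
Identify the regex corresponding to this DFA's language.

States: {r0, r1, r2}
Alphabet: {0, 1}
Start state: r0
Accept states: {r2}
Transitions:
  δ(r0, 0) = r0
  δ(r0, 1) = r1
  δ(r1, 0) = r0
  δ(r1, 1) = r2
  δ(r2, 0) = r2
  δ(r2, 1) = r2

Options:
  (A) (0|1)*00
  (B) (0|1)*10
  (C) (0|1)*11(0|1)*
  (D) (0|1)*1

Check each option against the DFA on short strings; one disagreement eliminates an option:
  (A) (0|1)*00: on '00' the DFA goes r0 → r0 → r0 and rejects (r0 ∉ Accept), but the regex matches it → eliminate
  (B) (0|1)*10: on '10' the DFA goes r0 → r1 → r0 and rejects (r0 ∉ Accept), but the regex matches it → eliminate
  (C) (0|1)*11(0|1)*: agrees with the DFA on every string of length ≤ 6
  (D) (0|1)*1: on '1' the DFA goes r0 → r1 and rejects (r1 ∉ Accept), but the regex matches it → eliminate
Only (C) is consistent with the DFA.
(C) (0|1)*11(0|1)*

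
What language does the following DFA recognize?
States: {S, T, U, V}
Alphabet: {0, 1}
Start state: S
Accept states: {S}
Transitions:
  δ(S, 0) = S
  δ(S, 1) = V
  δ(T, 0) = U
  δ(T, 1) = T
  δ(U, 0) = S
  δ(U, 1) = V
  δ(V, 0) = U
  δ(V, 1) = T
Testing a few strings:
  '01' → reject
  '0101' → reject
  '1101' → reject
  '101' → reject
State roles: S=value ≡ 0 (mod 4); T=value ≡ 3 (mod 4); U=value ≡ 2 (mod 4); V=value ≡ 1 (mod 4)
All binary strings representing a multiple of 4 (read in base 2; leading zeros allowed and ε counts as 0)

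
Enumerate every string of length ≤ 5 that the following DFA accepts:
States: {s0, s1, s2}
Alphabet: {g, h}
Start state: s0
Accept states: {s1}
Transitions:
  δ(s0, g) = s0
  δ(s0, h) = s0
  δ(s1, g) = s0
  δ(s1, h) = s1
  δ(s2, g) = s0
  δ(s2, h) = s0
None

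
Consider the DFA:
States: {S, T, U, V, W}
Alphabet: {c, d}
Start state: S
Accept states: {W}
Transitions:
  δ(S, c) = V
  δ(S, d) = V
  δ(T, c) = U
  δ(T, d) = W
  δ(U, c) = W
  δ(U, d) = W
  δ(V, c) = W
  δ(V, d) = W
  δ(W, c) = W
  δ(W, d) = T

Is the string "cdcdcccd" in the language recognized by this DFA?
Processing string "cdcdcccd":
  S --c--> V
  V --d--> W
  W --c--> W
  W --d--> T
  T --c--> U
  U --c--> W
  W --c--> W
  W --d--> T
Final state: T
Accept states: {W}
No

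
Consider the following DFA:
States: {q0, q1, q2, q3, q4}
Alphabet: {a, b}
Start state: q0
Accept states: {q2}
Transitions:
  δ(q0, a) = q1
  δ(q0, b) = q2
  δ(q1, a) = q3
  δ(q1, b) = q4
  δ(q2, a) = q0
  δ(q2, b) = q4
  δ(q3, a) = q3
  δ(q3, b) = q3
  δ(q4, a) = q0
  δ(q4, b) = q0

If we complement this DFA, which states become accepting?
Complement accept states = All states \ Original accept states
= {q0, q1, q2, q3, q4} \ {q2}
{q0, q1, q3, q4}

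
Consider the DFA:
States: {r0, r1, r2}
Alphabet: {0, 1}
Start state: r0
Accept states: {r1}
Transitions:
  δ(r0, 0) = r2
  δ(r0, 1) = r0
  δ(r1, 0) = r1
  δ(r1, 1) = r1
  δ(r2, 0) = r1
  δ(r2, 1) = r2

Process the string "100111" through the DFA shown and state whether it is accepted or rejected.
Processing string "100111":
  r0 --1--> r0
  r0 --0--> r2
  r2 --0--> r1
  r1 --1--> r1
  r1 --1--> r1
  r1 --1--> r1
Final state: r1
Accept states: {r1}
Yes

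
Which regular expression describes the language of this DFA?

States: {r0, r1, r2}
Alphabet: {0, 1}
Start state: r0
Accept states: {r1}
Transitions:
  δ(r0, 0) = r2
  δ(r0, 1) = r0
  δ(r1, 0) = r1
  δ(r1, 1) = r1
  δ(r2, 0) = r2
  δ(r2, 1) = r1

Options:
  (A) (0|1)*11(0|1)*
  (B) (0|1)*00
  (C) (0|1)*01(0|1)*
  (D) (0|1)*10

Check each option against the DFA on short strings; one disagreement eliminates an option:
  (A) (0|1)*11(0|1)*: on '01' the DFA goes r0 → r2 → r1 and accepts (r1 ∈ Accept), but the regex does not match it → eliminate
  (B) (0|1)*00: on '00' the DFA goes r0 → r2 → r2 and rejects (r2 ∉ Accept), but the regex matches it → eliminate
  (C) (0|1)*01(0|1)*: agrees with the DFA on every string of length ≤ 6
  (D) (0|1)*10: on '01' the DFA goes r0 → r2 → r1 and accepts (r1 ∈ Accept), but the regex does not match it → eliminate
Only (C) is consistent with the DFA.
(C) (0|1)*01(0|1)*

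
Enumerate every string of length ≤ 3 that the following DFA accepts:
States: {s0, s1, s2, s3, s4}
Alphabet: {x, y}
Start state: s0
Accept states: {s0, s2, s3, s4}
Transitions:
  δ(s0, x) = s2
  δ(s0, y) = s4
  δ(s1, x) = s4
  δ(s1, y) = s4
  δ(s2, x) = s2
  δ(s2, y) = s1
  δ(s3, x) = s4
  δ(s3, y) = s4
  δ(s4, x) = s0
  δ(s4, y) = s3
ε, x, y, xx, yx, yy, xxx, xyx, xyy, yxx, yxy, yyx, yyy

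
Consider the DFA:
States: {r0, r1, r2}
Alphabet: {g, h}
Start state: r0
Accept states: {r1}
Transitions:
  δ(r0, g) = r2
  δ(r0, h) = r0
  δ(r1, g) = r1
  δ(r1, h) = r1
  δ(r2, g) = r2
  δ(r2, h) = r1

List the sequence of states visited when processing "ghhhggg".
read 'g': r0 → r2
  read 'h': r2 → r1
  read 'h': r1 → r1
  read 'h': r1 → r1
  read 'g': r1 → r1
  read 'g': r1 → r1
  read 'g': r1 → r1
r0 -> r2 -> r1 -> r1 -> r1 -> r1 -> r1 -> r1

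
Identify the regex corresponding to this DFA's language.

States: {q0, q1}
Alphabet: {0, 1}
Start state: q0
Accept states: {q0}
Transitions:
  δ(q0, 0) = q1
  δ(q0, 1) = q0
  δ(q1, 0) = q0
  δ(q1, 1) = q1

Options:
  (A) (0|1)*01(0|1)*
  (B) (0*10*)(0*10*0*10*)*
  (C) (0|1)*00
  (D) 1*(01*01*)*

Check each option against the DFA on short strings; one disagreement eliminates an option:
  (A) (0|1)*01(0|1)*: on ε the DFA stays in q0 and accepts (q0 ∈ Accept), but the regex does not match it → eliminate
  (B) (0*10*)(0*10*0*10*)*: on ε the DFA stays in q0 and accepts (q0 ∈ Accept), but the regex does not match it → eliminate
  (C) (0|1)*00: on ε the DFA stays in q0 and accepts (q0 ∈ Accept), but the regex does not match it → eliminate
  (D) 1*(01*01*)*: agrees with the DFA on every string of length ≤ 6
Only (D) is consistent with the DFA.
(D) 1*(01*01*)*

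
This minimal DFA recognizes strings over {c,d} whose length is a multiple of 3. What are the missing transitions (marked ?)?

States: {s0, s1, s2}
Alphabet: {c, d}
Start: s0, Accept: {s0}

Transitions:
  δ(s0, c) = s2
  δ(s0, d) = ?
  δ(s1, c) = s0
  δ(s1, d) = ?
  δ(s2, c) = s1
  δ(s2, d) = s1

From the language and accept set, identify what each state tracks — s0: length ≡ 0 (mod 3); s1: length ≡ 2 (mod 3); s2: length ≡ 1 (mod 3).
Each missing δ(q, a) is the state matching the new tracked value after reading a.
δ(s0, d) = s2; δ(s1, d) = s0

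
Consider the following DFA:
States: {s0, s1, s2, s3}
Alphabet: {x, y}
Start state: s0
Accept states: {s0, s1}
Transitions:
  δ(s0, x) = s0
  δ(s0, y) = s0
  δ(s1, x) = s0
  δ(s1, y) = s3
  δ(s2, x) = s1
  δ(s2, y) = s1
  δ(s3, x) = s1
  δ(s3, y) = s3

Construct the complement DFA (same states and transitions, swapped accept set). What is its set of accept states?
Complement accept states = All states \ Original accept states
= {s0, s1, s2, s3} \ {s0, s1}
{s2, s3}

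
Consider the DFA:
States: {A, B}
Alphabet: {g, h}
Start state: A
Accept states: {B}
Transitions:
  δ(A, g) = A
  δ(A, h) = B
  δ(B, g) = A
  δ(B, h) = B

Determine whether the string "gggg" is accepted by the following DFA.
Processing string "gggg":
  A --g--> A
  A --g--> A
  A --g--> A
  A --g--> A
Final state: A
Accept states: {B}
No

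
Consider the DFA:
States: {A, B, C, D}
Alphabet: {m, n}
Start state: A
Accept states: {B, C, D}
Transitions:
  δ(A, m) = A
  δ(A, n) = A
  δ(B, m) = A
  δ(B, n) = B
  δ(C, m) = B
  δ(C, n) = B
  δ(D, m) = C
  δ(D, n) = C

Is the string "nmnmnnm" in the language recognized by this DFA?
Processing string "nmnmnnm":
  A --n--> A
  A --m--> A
  A --n--> A
  A --m--> A
  A --n--> A
  A --n--> A
  A --m--> A
Final state: A
Accept states: {B, C, D}
No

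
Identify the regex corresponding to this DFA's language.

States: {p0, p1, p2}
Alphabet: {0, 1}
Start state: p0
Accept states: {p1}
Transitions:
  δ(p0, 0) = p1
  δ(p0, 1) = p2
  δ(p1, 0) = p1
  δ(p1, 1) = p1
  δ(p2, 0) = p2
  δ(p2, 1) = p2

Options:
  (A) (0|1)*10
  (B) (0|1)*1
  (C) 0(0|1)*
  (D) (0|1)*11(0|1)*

Check each option against the DFA on short strings; one disagreement eliminates an option:
  (A) (0|1)*10: on '0' the DFA goes p0 → p1 and accepts (p1 ∈ Accept), but the regex does not match it → eliminate
  (B) (0|1)*1: on '0' the DFA goes p0 → p1 and accepts (p1 ∈ Accept), but the regex does not match it → eliminate
  (C) 0(0|1)*: agrees with the DFA on every string of length ≤ 6
  (D) (0|1)*11(0|1)*: on '0' the DFA goes p0 → p1 and accepts (p1 ∈ Accept), but the regex does not match it → eliminate
Only (C) is consistent with the DFA.
(C) 0(0|1)*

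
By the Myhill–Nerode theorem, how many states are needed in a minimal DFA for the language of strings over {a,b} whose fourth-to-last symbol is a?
By Myhill–Nerode, count the distinguishable equivalence classes: 2^4 = 16 classes — the DFA must remember the last 4 symbols read; every pair of distinct length-4 suffixes is distinguishable by some continuation.
16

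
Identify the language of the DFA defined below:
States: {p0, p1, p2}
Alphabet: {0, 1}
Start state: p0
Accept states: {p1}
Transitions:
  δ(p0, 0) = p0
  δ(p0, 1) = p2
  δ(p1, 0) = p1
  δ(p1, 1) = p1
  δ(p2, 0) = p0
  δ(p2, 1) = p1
Testing a few strings:
  '111' → accept
  '11' → accept
  '101' → reject
  '10' → reject
State roles: p0=no progress toward 11; p1=substring 11 seen; p2=one trailing 1
All binary strings containing the substring 11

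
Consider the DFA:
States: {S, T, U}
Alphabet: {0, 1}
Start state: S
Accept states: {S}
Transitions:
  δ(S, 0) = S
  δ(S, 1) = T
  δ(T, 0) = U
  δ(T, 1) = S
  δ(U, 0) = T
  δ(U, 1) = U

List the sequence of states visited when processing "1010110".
read '1': S → T
  read '0': T → U
  read '1': U → U
  read '0': U → T
  read '1': T → S
  read '1': S → T
  read '0': T → U
S -> T -> U -> U -> T -> S -> T -> U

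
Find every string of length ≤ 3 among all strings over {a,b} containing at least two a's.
aa, aaa, aab, aba, baa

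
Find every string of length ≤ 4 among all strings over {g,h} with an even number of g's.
ε, h, gg, hh, ggh, ghg, hgg, hhh, gggg, gghh, ghgh, ghhg, hggh, hghg, hhgg, hhhh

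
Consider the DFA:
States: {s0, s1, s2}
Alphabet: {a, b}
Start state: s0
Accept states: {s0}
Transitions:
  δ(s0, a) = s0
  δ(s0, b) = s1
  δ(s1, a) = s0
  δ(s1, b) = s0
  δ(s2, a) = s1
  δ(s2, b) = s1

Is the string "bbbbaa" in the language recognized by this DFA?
Processing string "bbbbaa":
  s0 --b--> s1
  s1 --b--> s0
  s0 --b--> s1
  s1 --b--> s0
  s0 --a--> s0
  s0 --a--> s0
Final state: s0
Accept states: {s0}
Yes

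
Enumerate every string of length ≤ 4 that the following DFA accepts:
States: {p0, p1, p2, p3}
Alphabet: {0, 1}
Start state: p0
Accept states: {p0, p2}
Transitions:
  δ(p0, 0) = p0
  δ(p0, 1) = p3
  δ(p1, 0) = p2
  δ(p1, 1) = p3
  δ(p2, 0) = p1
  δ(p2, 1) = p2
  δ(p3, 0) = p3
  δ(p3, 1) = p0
ε, 0, 00, 11, 000, 011, 101, 110, 0000, 0011, 0101, 0110, 1001, 1010, 1100, 1111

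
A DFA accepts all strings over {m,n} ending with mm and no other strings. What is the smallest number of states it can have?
By Myhill–Nerode, count the distinguishable equivalence classes: 3 classes — one per longest suffix of the input that is a prefix of 'mm' (lengths 0 through 2); only the length-2 class is accepting.
3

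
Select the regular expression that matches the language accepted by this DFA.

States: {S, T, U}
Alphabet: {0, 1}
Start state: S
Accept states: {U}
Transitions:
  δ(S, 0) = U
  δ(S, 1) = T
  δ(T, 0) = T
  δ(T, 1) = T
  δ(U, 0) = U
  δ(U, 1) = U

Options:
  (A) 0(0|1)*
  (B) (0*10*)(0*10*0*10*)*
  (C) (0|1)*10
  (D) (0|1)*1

Check each option against the DFA on short strings; one disagreement eliminates an option:
  (A) 0(0|1)*: agrees with the DFA on every string of length ≤ 6
  (B) (0*10*)(0*10*0*10*)*: on '0' the DFA goes S → U and accepts (U ∈ Accept), but the regex does not match it → eliminate
  (C) (0|1)*10: on '0' the DFA goes S → U and accepts (U ∈ Accept), but the regex does not match it → eliminate
  (D) (0|1)*1: on '0' the DFA goes S → U and accepts (U ∈ Accept), but the regex does not match it → eliminate
Only (A) is consistent with the DFA.
(A) 0(0|1)*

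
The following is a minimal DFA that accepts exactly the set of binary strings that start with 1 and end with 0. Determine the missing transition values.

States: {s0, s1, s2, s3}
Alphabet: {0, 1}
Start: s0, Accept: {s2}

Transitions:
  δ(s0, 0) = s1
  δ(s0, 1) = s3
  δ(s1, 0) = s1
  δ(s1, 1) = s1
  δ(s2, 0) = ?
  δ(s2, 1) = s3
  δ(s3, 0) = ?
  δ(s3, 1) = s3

From the language and accept set, identify what each state tracks — s0: no input read; s1: started with 0 (dead); s2: started with 1, last symbol 0; s3: started with 1, last symbol 1.
Each missing δ(q, a) is the state matching the new tracked value after reading a.
δ(s2, 0) = s2; δ(s3, 0) = s2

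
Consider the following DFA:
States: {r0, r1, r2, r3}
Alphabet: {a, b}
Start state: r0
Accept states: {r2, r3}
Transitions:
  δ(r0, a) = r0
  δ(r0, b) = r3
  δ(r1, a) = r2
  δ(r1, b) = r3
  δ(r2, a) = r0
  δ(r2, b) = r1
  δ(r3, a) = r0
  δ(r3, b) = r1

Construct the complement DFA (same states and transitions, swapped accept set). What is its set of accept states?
Complement accept states = All states \ Original accept states
= {r0, r1, r2, r3} \ {r2, r3}
{r0, r1}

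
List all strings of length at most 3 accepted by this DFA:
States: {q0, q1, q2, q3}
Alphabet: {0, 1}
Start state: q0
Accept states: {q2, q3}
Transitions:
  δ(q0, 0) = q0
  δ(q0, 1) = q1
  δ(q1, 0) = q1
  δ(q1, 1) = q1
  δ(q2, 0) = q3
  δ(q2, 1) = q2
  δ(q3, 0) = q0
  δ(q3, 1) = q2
None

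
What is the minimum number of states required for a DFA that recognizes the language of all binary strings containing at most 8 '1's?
By Myhill–Nerode, count the distinguishable equivalence classes: 10 classes — having seen 0, 1, …, 8, or >8 copies of '1'; counts 0 through 8 are accepting and >8 is dead.
10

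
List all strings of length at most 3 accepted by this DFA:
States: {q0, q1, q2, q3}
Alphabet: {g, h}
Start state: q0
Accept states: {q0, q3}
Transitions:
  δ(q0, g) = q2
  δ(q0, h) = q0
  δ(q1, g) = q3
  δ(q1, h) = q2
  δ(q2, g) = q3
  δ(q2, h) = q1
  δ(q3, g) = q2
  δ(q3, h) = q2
ε, h, gg, hh, ghg, hgg, hhh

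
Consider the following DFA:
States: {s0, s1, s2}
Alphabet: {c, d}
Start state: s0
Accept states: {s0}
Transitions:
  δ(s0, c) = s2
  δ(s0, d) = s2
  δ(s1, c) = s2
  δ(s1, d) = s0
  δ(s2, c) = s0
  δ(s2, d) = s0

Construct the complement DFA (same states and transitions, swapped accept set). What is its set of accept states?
Complement accept states = All states \ Original accept states
= {s0, s1, s2} \ {s0}
{s1, s2}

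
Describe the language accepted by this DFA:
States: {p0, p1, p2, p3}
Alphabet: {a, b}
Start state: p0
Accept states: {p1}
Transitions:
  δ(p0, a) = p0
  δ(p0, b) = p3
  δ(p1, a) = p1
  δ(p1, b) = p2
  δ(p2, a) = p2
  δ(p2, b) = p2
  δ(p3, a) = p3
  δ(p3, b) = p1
Testing a few strings:
  'baa' → reject
  'a' → reject
  'b' → reject
  'ba' → reject
State roles: p0=zero b's; p1=two b's; p2=≥ three b's (dead); p3=one b
All strings over {a,b} containing exactly two b's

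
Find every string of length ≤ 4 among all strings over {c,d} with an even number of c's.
ε, d, cc, dd, ccd, cdc, dcc, ddd, cccc, ccdd, cdcd, cddc, dccd, dcdc, ddcc, dddd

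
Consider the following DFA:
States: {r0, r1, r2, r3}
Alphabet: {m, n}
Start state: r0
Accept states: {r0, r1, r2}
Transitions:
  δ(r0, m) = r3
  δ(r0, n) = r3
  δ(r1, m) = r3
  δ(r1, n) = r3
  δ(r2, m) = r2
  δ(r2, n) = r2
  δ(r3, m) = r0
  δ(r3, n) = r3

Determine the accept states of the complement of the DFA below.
Complement accept states = All states \ Original accept states
= {r0, r1, r2, r3} \ {r0, r1, r2}
{r3}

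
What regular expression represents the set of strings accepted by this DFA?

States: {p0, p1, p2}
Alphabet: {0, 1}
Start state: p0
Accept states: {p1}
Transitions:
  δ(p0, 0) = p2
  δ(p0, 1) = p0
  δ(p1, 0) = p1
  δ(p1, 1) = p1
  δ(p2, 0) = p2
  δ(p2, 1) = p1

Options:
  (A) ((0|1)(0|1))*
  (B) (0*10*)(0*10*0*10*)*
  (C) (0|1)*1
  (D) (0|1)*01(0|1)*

Check each option against the DFA on short strings; one disagreement eliminates an option:
  (A) ((0|1)(0|1))*: on ε the DFA stays in p0 and rejects (p0 ∉ Accept), but the regex matches it → eliminate
  (B) (0*10*)(0*10*0*10*)*: on '1' the DFA goes p0 → p0 and rejects (p0 ∉ Accept), but the regex matches it → eliminate
  (C) (0|1)*1: on '1' the DFA goes p0 → p0 and rejects (p0 ∉ Accept), but the regex matches it → eliminate
  (D) (0|1)*01(0|1)*: agrees with the DFA on every string of length ≤ 6
Only (D) is consistent with the DFA.
(D) (0|1)*01(0|1)*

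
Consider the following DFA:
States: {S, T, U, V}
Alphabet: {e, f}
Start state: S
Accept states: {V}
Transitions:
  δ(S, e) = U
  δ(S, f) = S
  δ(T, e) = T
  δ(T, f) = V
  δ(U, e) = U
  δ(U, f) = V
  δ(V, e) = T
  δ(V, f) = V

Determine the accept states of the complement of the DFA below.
Complement accept states = All states \ Original accept states
= {S, T, U, V} \ {V}
{S, T, U}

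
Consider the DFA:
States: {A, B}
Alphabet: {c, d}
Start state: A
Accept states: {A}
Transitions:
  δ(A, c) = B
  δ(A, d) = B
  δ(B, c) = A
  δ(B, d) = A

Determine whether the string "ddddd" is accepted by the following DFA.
Processing string "ddddd":
  A --d--> B
  B --d--> A
  A --d--> B
  B --d--> A
  A --d--> B
Final state: B
Accept states: {A}
No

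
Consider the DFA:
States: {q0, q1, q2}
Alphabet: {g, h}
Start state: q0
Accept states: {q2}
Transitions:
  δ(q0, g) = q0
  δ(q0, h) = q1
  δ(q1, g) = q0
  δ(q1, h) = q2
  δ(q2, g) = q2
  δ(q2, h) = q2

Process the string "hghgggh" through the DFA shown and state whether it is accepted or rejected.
Processing string "hghgggh":
  q0 --h--> q1
  q1 --g--> q0
  q0 --h--> q1
  q1 --g--> q0
  q0 --g--> q0
  q0 --g--> q0
  q0 --h--> q1
Final state: q1
Accept states: {q2}
No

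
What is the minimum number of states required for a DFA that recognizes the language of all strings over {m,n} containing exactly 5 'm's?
By Myhill–Nerode, count the distinguishable equivalence classes: 7 classes — having seen 0, 1, …, 5, or >5 copies of 'm'; the count-5 class is the only accepting one and >5 is dead.
7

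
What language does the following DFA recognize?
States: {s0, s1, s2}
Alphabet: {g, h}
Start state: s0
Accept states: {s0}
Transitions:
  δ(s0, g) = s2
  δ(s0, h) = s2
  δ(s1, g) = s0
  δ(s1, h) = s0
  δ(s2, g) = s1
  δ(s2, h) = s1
Testing a few strings:
  'hhg' → accept
  'hhh' → accept
  'ggh' → accept
  'gh' → reject
State roles: s0=length ≡ 0 (mod 3); s1=length ≡ 2 (mod 3); s2=length ≡ 1 (mod 3)
All strings over {g,h} whose length is a multiple of 3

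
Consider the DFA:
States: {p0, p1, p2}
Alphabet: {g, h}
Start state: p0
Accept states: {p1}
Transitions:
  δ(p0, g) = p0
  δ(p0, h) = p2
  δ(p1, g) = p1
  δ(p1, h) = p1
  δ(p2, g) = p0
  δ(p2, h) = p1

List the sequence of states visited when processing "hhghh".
read 'h': p0 → p2
  read 'h': p2 → p1
  read 'g': p1 → p1
  read 'h': p1 → p1
  read 'h': p1 → p1
p0 -> p2 -> p1 -> p1 -> p1 -> p1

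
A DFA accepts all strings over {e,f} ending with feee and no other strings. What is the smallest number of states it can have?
By Myhill–Nerode, count the distinguishable equivalence classes: 5 classes — one per longest suffix of the input that is a prefix of 'feee' (lengths 0 through 4); only the length-4 class is accepting.
5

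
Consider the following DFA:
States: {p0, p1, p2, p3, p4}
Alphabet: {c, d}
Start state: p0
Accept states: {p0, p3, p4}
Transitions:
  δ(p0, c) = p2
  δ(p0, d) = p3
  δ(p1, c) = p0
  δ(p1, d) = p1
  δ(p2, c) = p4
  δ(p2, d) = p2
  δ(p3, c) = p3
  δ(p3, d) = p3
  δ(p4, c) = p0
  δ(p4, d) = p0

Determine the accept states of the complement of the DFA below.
Complement accept states = All states \ Original accept states
= {p0, p1, p2, p3, p4} \ {p0, p3, p4}
{p1, p2}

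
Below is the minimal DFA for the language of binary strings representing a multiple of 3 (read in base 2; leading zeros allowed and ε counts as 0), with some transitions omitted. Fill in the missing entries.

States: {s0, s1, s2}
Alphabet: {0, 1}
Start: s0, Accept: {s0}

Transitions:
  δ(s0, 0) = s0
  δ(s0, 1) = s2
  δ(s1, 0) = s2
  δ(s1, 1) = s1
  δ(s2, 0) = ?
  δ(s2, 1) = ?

From the language and accept set, identify what each state tracks — s0: value ≡ 0 (mod 3); s1: value ≡ 2 (mod 3); s2: value ≡ 1 (mod 3).
Each missing δ(q, a) is the state matching the new tracked value after reading a.
δ(s2, 0) = s1; δ(s2, 1) = s0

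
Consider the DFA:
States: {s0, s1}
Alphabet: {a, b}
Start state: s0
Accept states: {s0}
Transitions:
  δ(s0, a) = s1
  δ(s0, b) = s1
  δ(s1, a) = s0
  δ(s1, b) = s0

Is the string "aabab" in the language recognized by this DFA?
Processing string "aabab":
  s0 --a--> s1
  s1 --a--> s0
  s0 --b--> s1
  s1 --a--> s0
  s0 --b--> s1
Final state: s1
Accept states: {s0}
No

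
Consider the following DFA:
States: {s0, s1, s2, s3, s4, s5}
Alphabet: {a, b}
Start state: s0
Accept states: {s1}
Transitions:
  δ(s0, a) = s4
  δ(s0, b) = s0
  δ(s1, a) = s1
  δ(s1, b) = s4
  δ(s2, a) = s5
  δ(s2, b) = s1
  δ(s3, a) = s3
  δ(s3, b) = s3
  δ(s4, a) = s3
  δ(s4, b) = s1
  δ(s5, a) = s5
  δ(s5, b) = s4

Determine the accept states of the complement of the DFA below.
Complement accept states = All states \ Original accept states
= {s0, s1, s2, s3, s4, s5} \ {s1}
{s0, s2, s3, s4, s5}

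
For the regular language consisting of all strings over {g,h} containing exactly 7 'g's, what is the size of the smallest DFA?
By Myhill–Nerode, count the distinguishable equivalence classes: 9 classes — having seen 0, 1, …, 7, or >7 copies of 'g'; the count-7 class is the only accepting one and >7 is dead.
9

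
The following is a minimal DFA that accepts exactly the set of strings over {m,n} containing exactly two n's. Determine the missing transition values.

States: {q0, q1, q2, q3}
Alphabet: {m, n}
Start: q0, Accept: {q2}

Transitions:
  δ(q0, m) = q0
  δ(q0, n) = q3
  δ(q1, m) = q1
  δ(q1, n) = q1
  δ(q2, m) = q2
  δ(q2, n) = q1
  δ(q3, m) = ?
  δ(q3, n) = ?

From the language and accept set, identify what each state tracks — q0: zero n's; q1: ≥ three n's (dead); q2: two n's; q3: one n.
Each missing δ(q, a) is the state matching the new tracked value after reading a.
δ(q3, m) = q3; δ(q3, n) = q2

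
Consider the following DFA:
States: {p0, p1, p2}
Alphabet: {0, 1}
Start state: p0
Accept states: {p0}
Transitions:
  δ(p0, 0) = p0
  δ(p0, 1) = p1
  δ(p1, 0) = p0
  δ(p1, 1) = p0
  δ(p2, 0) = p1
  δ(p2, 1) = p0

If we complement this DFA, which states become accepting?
Complement accept states = All states \ Original accept states
= {p0, p1, p2} \ {p0}
{p1, p2}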